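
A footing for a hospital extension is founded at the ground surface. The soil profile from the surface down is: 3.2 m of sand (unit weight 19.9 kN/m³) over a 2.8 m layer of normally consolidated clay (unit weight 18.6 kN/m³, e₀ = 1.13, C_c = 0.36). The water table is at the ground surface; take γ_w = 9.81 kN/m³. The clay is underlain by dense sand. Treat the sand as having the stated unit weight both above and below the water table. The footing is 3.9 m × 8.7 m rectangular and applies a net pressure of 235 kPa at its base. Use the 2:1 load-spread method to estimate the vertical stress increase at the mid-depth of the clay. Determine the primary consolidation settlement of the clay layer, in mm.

Mid-depth of clay below the ground surface: z = 3.2 + 2.8/2 = 4.6 m.
Total vertical stress at mid-clay: σ_v = 19.9×3.2 + 18.6×1.4 = 89.72 kPa.
Pore pressure: u = 9.81×(4.6 − 0) = 45.126 kPa.
Initial effective stress: σ'_0 = σ_v − u = 89.72 − 45.126 = 44.594 kPa.
Stress increase at mid-clay by the 2:1 spreading method:
Δσ = qBL/((B+z)(L+z)) = 235×3.9×8.7/((3.9+4.6)(8.7+4.6)) = 70.531 kPa
Final effective stress: σ'_f = σ'_0 + Δσ = 44.594 + 70.531 = 115.12 kPa.
Normally consolidated clay, so the full stress increment lies on the virgin compression line:
S_c = C_c·H/(1+e₀)·log₁₀(σ'_f/σ'_0) = 0.36×2.8/(1+1.13)×log₁₀(115.12/44.594)
    = 0.47324 × 0.41187 = 0.1949 m

S_c ≈ 195 mm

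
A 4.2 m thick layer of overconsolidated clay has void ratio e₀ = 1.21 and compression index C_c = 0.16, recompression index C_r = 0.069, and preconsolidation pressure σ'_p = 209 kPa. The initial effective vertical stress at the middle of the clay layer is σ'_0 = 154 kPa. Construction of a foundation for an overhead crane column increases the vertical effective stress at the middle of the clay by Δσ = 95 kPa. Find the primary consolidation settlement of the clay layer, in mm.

S_c ≈ 40.5 mm

Final effective stress: σ'_f = 154 + 95 = 249 kPa.
σ'_f = 249 > σ'_p = 209 kPa, so the stress path crosses the preconsolidation pressure — recompression up to σ'_p, then virgin compression beyond:
S_c = H/(1+e₀)·[C_r·log₁₀(σ'_p/σ'_0) + C_c·log₁₀(σ'_f/σ'_p)]
    = 4.2/2.21 × [0.069×log₁₀(209/154) + 0.16×log₁₀(249/209)]
    = 1.9005 × [0.0091512 + 0.012168] = 0.04052 m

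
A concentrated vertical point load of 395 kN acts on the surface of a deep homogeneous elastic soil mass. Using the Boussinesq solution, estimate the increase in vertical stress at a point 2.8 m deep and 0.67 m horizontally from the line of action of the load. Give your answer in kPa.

Δσ_z ≈ 20.9 kPa

Boussinesq vertical stress below a point load on an elastic half-space:
Δσ_z = 3P/(2πz²) · [1 + (r/z)²]^(−5/2)
r/z = 0.67/2.8 = 0.23929; [1+(r/z)²]^(−5/2) = 0.87006.
Δσ_z = 3×395/(2π×2.8²) × 0.87006 = 24.056 × 0.87006 = 20.93 kPa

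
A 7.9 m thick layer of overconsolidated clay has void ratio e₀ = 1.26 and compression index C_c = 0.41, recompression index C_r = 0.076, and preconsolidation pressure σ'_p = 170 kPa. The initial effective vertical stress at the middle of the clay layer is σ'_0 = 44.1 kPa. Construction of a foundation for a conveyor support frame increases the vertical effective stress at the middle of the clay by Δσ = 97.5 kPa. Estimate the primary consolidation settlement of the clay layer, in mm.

S_c ≈ 135 mm

Final effective stress: σ'_f = 44.1 + 97.5 = 141.6 kPa.
σ'_f = 141.6 ≤ σ'_p = 170 kPa, so the clay remains overconsolidated and only the recompression index applies:
S_c = C_r·H/(1+e₀)·log₁₀(σ'_f/σ'_0) = 0.076×7.9/2.26×log₁₀(141.6/44.1)
    = 0.26567 × 0.50662 = 0.1346 m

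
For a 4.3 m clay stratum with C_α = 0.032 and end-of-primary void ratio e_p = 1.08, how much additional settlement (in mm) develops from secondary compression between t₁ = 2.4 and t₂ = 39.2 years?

Secondary compression: S_s = C_α·H/(1+e_p)·log₁₀(t₂/t₁)
S_s = 0.032×4.3/(1+1.08)×log₁₀(39.2/2.4)
    = 0.06615 × 1.213 = 0.08025 m

S_s ≈ 80.2 mm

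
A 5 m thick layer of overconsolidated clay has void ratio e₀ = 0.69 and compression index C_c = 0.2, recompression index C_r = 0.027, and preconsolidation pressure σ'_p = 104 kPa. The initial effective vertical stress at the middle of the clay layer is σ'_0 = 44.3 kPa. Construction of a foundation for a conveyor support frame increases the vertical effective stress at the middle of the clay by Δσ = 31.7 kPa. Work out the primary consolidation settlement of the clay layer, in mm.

S_c ≈ 18.7 mm

Final effective stress: σ'_f = 44.3 + 31.7 = 76 kPa.
σ'_f = 76 ≤ σ'_p = 104 kPa, so the clay remains overconsolidated and only the recompression index applies:
S_c = C_r·H/(1+e₀)·log₁₀(σ'_f/σ'_0) = 0.027×5/1.69×log₁₀(76/44.3)
    = 0.079882 × 0.23441 = 0.01873 m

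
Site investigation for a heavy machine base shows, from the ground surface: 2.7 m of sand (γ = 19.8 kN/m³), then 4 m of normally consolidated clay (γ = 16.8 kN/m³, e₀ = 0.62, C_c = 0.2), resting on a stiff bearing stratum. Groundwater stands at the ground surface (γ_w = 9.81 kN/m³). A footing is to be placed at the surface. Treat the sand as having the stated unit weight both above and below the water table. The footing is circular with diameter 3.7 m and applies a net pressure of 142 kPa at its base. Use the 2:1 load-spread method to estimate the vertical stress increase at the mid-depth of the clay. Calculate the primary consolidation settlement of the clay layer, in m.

S_c ≈ 0.11 m

Mid-depth of clay below the ground surface: z = 2.7 + 4/2 = 4.7 m.
Total vertical stress at mid-clay: σ_v = 19.8×2.7 + 16.8×2 = 87.06 kPa.
Pore pressure: u = 9.81×(4.7 − 0) = 46.107 kPa.
Initial effective stress: σ'_0 = σ_v − u = 87.06 − 46.107 = 40.953 kPa.
Stress increase at mid-clay by the 2:1 spreading method:
Δσ ≈ qD²/(D+z)² = 142×3.7²/(3.7+4.7)² = 27.551 kPa
Final effective stress: σ'_f = σ'_0 + Δσ = 40.953 + 27.551 = 68.504 kPa.
Normally consolidated clay, so the full stress increment lies on the virgin compression line:
S_c = C_c·H/(1+e₀)·log₁₀(σ'_f/σ'_0) = 0.2×4/(1+0.62)×log₁₀(68.504/40.953)
    = 0.49383 × 0.22343 = 0.1103 m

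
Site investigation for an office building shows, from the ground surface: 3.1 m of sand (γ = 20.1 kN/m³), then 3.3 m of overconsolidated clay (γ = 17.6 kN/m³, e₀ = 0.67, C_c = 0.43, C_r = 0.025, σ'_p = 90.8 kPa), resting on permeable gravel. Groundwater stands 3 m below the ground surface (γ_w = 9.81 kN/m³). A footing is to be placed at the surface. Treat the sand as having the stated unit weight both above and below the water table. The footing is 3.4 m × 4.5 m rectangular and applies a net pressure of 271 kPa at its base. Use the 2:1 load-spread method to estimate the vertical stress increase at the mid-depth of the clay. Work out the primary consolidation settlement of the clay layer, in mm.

S_c ≈ 134 mm

Mid-depth of clay below the ground surface: z = 3.1 + 3.3/2 = 4.75 m.
Total vertical stress at mid-clay: σ_v = 20.1×3.1 + 17.6×1.65 = 91.35 kPa.
Pore pressure: u = 9.81×(4.75 − 3) = 17.168 kPa.
Initial effective stress: σ'_0 = σ_v − u = 91.35 − 17.168 = 74.182 kPa.
Stress increase at mid-clay by the 2:1 spreading method:
Δσ = qBL/((B+z)(L+z)) = 271×3.4×4.5/((3.4+4.75)(4.5+4.75)) = 55 kPa
Final effective stress: σ'_f = 74.182 + 55 = 129.18 kPa.
σ'_f = 129.18 > σ'_p = 90.8 kPa, so the stress path crosses the preconsolidation pressure — recompression up to σ'_p, then virgin compression beyond:
S_c = H/(1+e₀)·[C_r·log₁₀(σ'_p/σ'_0) + C_c·log₁₀(σ'_f/σ'_p)]
    = 3.3/1.67 × [0.025×log₁₀(90.8/74.182) + 0.43×log₁₀(129.18/90.8)]
    = 1.976 × [0.0021947 + 0.065837] = 0.1344 m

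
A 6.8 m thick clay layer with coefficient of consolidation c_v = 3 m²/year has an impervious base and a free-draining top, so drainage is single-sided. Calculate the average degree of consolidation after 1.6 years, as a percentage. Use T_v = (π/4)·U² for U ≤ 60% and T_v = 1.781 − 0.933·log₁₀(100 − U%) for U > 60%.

Drainage path length: H_d = H = 6.8 m (single drainage).
T_v = c_v·t/H_d² = 3×1.6/6.8² = 0.10381.
T_v = 0.10381 corresponds to the U ≤ 60% branch:
U = √(4T_v/π) = 0.3636

U ≈ 36.4 %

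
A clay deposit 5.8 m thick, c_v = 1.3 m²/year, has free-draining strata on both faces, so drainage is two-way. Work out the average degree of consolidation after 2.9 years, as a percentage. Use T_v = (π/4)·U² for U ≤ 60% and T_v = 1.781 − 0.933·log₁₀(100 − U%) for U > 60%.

Drainage path length: H_d = H/2 = 2.9 m (double drainage).
T_v = c_v·t/H_d² = 1.3×2.9/2.9² = 0.44828.
T_v = 0.44828 corresponds to the U > 60% branch:
U = 1 − 10^((1.781 − T_v)/0.933)/100 = 0.7318

U ≈ 73.2 %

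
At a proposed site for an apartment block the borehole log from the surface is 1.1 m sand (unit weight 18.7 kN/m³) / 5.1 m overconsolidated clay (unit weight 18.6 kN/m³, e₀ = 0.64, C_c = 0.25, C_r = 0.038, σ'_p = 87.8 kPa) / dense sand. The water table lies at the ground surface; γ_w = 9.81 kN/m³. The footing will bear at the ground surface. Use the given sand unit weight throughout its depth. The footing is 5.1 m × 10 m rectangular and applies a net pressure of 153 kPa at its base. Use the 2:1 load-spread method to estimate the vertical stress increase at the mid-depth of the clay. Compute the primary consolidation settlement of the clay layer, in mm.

S_c ≈ 87 mm

Mid-depth of clay below the ground surface: z = 1.1 + 5.1/2 = 3.65 m.
Total vertical stress at mid-clay: σ_v = 18.7×1.1 + 18.6×2.55 = 68 kPa.
Pore pressure: u = 9.81×(3.65 − 0) = 35.806 kPa.
Initial effective stress: σ'_0 = σ_v − u = 68 − 35.806 = 32.194 kPa.
Stress increase at mid-clay by the 2:1 spreading method:
Δσ = qBL/((B+z)(L+z)) = 153×5.1×10/((5.1+3.65)(10+3.65)) = 65.331 kPa
Final effective stress: σ'_f = 32.194 + 65.331 = 97.525 kPa.
σ'_f = 97.525 > σ'_p = 87.8 kPa, so the stress path crosses the preconsolidation pressure — recompression up to σ'_p, then virgin compression beyond:
S_c = H/(1+e₀)·[C_r·log₁₀(σ'_p/σ'_0) + C_c·log₁₀(σ'_f/σ'_p)]
    = 5.1/1.64 × [0.038×log₁₀(87.8/32.194) + 0.25×log₁₀(97.525/87.8)]
    = 3.1098 × [0.016557 + 0.011405] = 0.08696 m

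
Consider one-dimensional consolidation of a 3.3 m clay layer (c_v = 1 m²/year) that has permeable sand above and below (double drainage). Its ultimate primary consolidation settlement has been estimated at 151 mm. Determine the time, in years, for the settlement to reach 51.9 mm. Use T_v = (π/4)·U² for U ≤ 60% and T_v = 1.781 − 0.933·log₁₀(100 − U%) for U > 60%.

t ≈ 0.253 years

Drainage path length: H_d = H/2 = 1.65 m (double drainage).
U = S(t)/S_ult = 51.9/151 = 0.3437.
U ≤ 60%: T_v = (π/4)·U² = (π/4)×0.34371² = 0.092783.
t = T_v·H_d²/c_v = 0.092783×1.65²/1 = 0.2526 years.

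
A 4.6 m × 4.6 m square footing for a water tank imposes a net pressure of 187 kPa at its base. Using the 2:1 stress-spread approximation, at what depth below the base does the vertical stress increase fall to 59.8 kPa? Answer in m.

2:1 spreading — at depth z the loaded area has grown by z in each plan dimension:
qB²/(B+z)² = Δσ_z ⇒ z = B(√(q/Δσ_z) − 1) = 4.6×(√(187/59.8) − 1) = 3.534 m

z ≈ 3.53 m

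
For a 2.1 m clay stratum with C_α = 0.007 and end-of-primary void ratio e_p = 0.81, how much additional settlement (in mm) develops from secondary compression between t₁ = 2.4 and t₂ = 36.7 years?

Secondary compression: S_s = C_α·H/(1+e_p)·log₁₀(t₂/t₁)
S_s = 0.007×2.1/(1+0.81)×log₁₀(36.7/2.4)
    = 0.008122 × 1.184 = 0.00962 m

S_s ≈ 9.62 mm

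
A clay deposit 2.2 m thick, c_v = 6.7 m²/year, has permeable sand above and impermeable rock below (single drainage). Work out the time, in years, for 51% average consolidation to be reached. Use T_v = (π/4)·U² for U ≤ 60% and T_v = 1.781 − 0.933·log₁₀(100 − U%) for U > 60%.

t ≈ 0.148 years

Drainage path length: H_d = H = 2.2 m (single drainage).
U ≤ 60%: T_v = (π/4)·U² = (π/4)×0.51² = 0.20428.
t = T_v·H_d²/c_v = 0.20428×2.2²/6.7 = 0.1476 years.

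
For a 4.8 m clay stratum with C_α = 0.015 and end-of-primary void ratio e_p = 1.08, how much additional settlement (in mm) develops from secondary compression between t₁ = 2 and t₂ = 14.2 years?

Secondary compression: S_s = C_α·H/(1+e_p)·log₁₀(t₂/t₁)
S_s = 0.015×4.8/(1+1.08)×log₁₀(14.2/2)
    = 0.03462 × 0.8513 = 0.02947 m

S_s ≈ 29.5 mm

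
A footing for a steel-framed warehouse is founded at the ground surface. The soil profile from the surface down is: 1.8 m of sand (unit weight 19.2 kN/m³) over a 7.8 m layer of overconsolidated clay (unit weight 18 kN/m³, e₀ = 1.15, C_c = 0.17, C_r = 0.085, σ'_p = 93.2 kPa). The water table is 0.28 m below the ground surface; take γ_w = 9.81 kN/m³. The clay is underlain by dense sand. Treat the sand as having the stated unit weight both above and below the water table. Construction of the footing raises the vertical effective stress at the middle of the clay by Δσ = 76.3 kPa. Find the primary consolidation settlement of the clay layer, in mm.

Mid-depth of clay below the ground surface: z = 1.8 + 7.8/2 = 5.7 m.
Total vertical stress at mid-clay: σ_v = 19.2×1.8 + 18×3.9 = 104.76 kPa.
Pore pressure: u = 9.81×(5.7 − 0.28) = 53.17 kPa.
Initial effective stress: σ'_0 = σ_v − u = 104.76 − 53.17 = 51.59 kPa.
Final effective stress: σ'_f = 51.59 + 76.3 = 127.89 kPa.
σ'_f = 127.89 > σ'_p = 93.2 kPa, so the stress path crosses the preconsolidation pressure — recompression up to σ'_p, then virgin compression beyond:
S_c = H/(1+e₀)·[C_r·log₁₀(σ'_p/σ'_0) + C_c·log₁₀(σ'_f/σ'_p)]
    = 7.8/2.15 × [0.085×log₁₀(93.2/51.59) + 0.17×log₁₀(127.89/93.2)]
    = 3.6279 × [0.021832 + 0.023362] = 0.164 m

S_c ≈ 164 mm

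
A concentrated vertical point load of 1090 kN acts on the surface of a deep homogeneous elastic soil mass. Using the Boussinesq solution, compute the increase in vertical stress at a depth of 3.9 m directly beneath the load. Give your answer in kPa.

Δσ_z ≈ 34.2 kPa

Boussinesq vertical stress below a point load on an elastic half-space:
Δσ_z = 3P/(2πz²) · [1 + (r/z)²]^(−5/2)
r/z = 0/3.9 = 0; [1+(r/z)²]^(−5/2) = 1.
Δσ_z = 3×1090/(2π×3.9²) × 1 = 34.217 × 1 = 34.22 kPa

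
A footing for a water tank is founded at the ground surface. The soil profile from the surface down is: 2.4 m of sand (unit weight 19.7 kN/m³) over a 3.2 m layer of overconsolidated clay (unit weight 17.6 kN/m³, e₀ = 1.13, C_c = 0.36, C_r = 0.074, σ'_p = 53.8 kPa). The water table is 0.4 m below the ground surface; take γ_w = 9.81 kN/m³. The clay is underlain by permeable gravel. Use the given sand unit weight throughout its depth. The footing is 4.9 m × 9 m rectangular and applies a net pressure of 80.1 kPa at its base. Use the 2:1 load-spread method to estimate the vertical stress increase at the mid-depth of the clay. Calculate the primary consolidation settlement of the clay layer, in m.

Mid-depth of clay below the ground surface: z = 2.4 + 3.2/2 = 4 m.
Total vertical stress at mid-clay: σ_v = 19.7×2.4 + 17.6×1.6 = 75.44 kPa.
Pore pressure: u = 9.81×(4 − 0.4) = 35.316 kPa.
Initial effective stress: σ'_0 = σ_v − u = 75.44 − 35.316 = 40.124 kPa.
Stress increase at mid-clay by the 2:1 spreading method:
Δσ = qBL/((B+z)(L+z)) = 80.1×4.9×9/((4.9+4)(9+4)) = 30.531 kPa
Final effective stress: σ'_f = 40.124 + 30.531 = 70.655 kPa.
σ'_f = 70.655 > σ'_p = 53.8 kPa, so the stress path crosses the preconsolidation pressure — recompression up to σ'_p, then virgin compression beyond:
S_c = H/(1+e₀)·[C_r·log₁₀(σ'_p/σ'_0) + C_c·log₁₀(σ'_f/σ'_p)]
    = 3.2/2.13 × [0.074×log₁₀(53.8/40.124) + 0.36×log₁₀(70.655/53.8)]
    = 1.5023 × [0.009426 + 0.04261] = 0.07817 m

S_c ≈ 0.0782 m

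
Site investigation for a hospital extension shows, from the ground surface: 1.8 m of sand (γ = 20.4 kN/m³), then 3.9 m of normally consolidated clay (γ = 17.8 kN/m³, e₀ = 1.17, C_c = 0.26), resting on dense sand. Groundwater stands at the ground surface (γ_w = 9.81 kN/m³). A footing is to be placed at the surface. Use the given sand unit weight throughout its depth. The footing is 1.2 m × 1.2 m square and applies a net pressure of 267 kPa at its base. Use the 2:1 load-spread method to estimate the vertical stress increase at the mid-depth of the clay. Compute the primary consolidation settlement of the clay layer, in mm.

S_c ≈ 75.8 mm

Mid-depth of clay below the ground surface: z = 1.8 + 3.9/2 = 3.75 m.
Total vertical stress at mid-clay: σ_v = 20.4×1.8 + 17.8×1.95 = 71.43 kPa.
Pore pressure: u = 9.81×(3.75 − 0) = 36.788 kPa.
Initial effective stress: σ'_0 = σ_v − u = 71.43 − 36.788 = 34.642 kPa.
Stress increase at mid-clay by the 2:1 spreading method:
Δσ = qBL/((B+z)(L+z)) = 267×1.2×1.2/((1.2+3.75)(1.2+3.75)) = 15.691 kPa
Final effective stress: σ'_f = σ'_0 + Δσ = 34.642 + 15.691 = 50.333 kPa.
Normally consolidated clay, so the full stress increment lies on the virgin compression line:
S_c = C_c·H/(1+e₀)·log₁₀(σ'_f/σ'_0) = 0.26×3.9/(1+1.17)×log₁₀(50.333/34.642)
    = 0.46728 × 0.16225 = 0.07582 m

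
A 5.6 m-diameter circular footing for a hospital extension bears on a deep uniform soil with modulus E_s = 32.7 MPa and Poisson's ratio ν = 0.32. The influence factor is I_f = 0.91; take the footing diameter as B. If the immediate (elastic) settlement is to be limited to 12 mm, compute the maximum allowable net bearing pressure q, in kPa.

q ≈ 85.8 kPa

E_s = 32.7 MPa = 32700 kPa.
S_e = q·B·(1−ν²)/E_s · I_f  ⇒  q = S_e·E_s / (B·(1−ν²)·I_f).
q = 0.012 × 32700 / (5.6 × 0.8976 × 0.91) = 85.79 kPa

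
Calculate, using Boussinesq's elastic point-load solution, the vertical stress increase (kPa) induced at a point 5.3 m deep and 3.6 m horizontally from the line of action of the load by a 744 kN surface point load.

Δσ_z ≈ 4.9 kPa

Boussinesq vertical stress below a point load on an elastic half-space:
Δσ_z = 3P/(2πz²) · [1 + (r/z)²]^(−5/2)
r/z = 3.6/5.3 = 0.67925; [1+(r/z)²]^(−5/2) = 0.38734.
Δσ_z = 3×744/(2π×5.3²) × 0.38734 = 12.646 × 0.38734 = 4.898 kPa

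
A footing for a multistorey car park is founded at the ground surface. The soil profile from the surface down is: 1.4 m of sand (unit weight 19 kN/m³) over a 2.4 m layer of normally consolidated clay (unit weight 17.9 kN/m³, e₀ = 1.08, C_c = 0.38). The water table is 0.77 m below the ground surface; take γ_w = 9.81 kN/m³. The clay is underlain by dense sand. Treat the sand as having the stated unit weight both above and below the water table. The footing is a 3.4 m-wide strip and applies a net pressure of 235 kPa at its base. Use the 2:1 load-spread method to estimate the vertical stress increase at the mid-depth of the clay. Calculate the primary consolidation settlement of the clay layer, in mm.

S_c ≈ 322 mm

Mid-depth of clay below the ground surface: z = 1.4 + 2.4/2 = 2.6 m.
Total vertical stress at mid-clay: σ_v = 19×1.4 + 17.9×1.2 = 48.08 kPa.
Pore pressure: u = 9.81×(2.6 − 0.77) = 17.952 kPa.
Initial effective stress: σ'_0 = σ_v − u = 48.08 − 17.952 = 30.128 kPa.
Stress increase at mid-clay by the 2:1 spreading method:
Δσ = qB/(B+z) = 235×3.4/(3.4+2.6) = 133.17 kPa
Final effective stress: σ'_f = σ'_0 + Δσ = 30.128 + 133.17 = 163.3 kPa.
Normally consolidated clay, so the full stress increment lies on the virgin compression line:
S_c = C_c·H/(1+e₀)·log₁₀(σ'_f/σ'_0) = 0.38×2.4/(1+1.08)×log₁₀(163.3/30.128)
    = 0.43846 × 0.73402 = 0.3218 m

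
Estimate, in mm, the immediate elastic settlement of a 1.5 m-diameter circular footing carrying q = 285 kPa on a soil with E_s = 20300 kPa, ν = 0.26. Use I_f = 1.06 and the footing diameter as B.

S_e ≈ 20.8 mm

Immediate (elastic) settlement: S_e = q·B·(1−ν²)/E_s · I_f.
S_e = 285 × 1.5 × (1 − 0.26²) / 20300 × 1.06
    = 285 × 1.5 × 0.9324 / 20300 × 1.06
    = 0.02081 m = 20.81 mm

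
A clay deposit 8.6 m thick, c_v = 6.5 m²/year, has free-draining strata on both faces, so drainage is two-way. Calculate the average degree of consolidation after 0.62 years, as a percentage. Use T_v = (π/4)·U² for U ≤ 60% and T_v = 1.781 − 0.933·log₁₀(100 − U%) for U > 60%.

U ≈ 52.7 %

Drainage path length: H_d = H/2 = 4.3 m (double drainage).
T_v = c_v·t/H_d² = 6.5×0.62/4.3² = 0.21796.
T_v = 0.21796 corresponds to the U ≤ 60% branch:
U = √(4T_v/π) = 0.5268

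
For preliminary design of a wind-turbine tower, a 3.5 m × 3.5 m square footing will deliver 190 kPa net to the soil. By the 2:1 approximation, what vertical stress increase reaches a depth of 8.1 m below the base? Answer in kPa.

By the 2:1 method the load spreads at 1 horizontal : 2 vertical, so at depth z the loaded area has grown by z in each plan dimension:
Δσ = qBL/((B+z)(L+z)) = 190×3.5×3.5/((3.5+8.1)(3.5+8.1)) = 17.297 kPa

Δσ_z ≈ 17.3 kPa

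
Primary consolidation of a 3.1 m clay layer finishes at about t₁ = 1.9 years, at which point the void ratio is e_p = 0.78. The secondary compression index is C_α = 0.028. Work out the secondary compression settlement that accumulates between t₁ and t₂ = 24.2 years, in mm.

S_s ≈ 53.9 mm

Secondary compression: S_s = C_α·H/(1+e_p)·log₁₀(t₂/t₁)
S_s = 0.028×3.1/(1+0.78)×log₁₀(24.2/1.9)
    = 0.04876 × 1.105 = 0.05389 m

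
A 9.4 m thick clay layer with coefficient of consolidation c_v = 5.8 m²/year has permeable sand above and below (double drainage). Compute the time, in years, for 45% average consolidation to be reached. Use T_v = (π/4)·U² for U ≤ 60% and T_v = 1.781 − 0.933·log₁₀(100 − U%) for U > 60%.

Drainage path length: H_d = H/2 = 4.7 m (double drainage).
U ≤ 60%: T_v = (π/4)·U² = (π/4)×0.45² = 0.15904.
t = T_v·H_d²/c_v = 0.15904×4.7²/5.8 = 0.6057 years.

t ≈ 0.606 years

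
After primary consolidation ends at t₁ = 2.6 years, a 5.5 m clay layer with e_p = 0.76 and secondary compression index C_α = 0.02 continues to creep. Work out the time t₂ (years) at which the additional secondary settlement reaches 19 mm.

t₂ ≈ 5.24 years

S_s = C_α·H/(1+e_p)·log₁₀(t₂/t₁) ⇒ log₁₀(t₂/t₁) = S_s·(1+e_p)/(C_α·H).
log₁₀(t₂/t₁) = 0.019 × (1+0.76) / (0.02×5.5) = 0.304
t₂ = t₁ × 10^0.304 = 2.6 × 2.014 = 5.236 years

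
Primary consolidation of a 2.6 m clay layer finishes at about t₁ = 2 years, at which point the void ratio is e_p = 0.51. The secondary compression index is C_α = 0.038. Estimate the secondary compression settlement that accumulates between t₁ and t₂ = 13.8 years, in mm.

Secondary compression: S_s = C_α·H/(1+e_p)·log₁₀(t₂/t₁)
S_s = 0.038×2.6/(1+0.51)×log₁₀(13.8/2)
    = 0.06543 × 0.8388 = 0.05489 m

S_s ≈ 54.9 mm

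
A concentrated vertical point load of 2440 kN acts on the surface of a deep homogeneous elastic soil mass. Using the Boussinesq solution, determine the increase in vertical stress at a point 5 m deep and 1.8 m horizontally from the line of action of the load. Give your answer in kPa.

Boussinesq vertical stress below a point load on an elastic half-space:
Δσ_z = 3P/(2πz²) · [1 + (r/z)²]^(−5/2)
r/z = 1.8/5 = 0.36; [1+(r/z)²]^(−5/2) = 0.73737.
Δσ_z = 3×2440/(2π×5²) × 0.73737 = 46.601 × 0.73737 = 34.36 kPa

Δσ_z ≈ 34.4 kPa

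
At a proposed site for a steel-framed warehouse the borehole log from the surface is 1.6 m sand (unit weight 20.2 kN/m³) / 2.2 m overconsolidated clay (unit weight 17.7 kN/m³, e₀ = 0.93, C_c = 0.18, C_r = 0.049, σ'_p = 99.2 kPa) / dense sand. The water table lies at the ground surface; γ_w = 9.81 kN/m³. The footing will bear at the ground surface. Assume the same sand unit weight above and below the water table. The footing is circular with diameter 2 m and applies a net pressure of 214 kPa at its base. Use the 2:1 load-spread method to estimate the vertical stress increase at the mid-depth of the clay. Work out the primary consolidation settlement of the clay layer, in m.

S_c ≈ 0.0225 m

Mid-depth of clay below the ground surface: z = 1.6 + 2.2/2 = 2.7 m.
Total vertical stress at mid-clay: σ_v = 20.2×1.6 + 17.7×1.1 = 51.79 kPa.
Pore pressure: u = 9.81×(2.7 − 0) = 26.487 kPa.
Initial effective stress: σ'_0 = σ_v − u = 51.79 − 26.487 = 25.303 kPa.
Stress increase at mid-clay by the 2:1 spreading method:
Δσ ≈ qD²/(D+z)² = 214×2²/(2+2.7)² = 38.751 kPa
Final effective stress: σ'_f = 25.303 + 38.751 = 64.054 kPa.
σ'_f = 64.054 ≤ σ'_p = 99.2 kPa, so the clay remains overconsolidated and only the recompression index applies:
S_c = C_r·H/(1+e₀)·log₁₀(σ'_f/σ'_0) = 0.049×2.2/1.93×log₁₀(64.054/25.303)
    = 0.055855 × 0.40337 = 0.02253 m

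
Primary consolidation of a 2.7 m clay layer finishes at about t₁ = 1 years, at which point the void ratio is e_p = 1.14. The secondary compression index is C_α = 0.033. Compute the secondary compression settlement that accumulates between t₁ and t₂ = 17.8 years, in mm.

Secondary compression: S_s = C_α·H/(1+e_p)·log₁₀(t₂/t₁)
S_s = 0.033×2.7/(1+1.14)×log₁₀(17.8/1)
    = 0.04164 × 1.25 = 0.05206 m

S_s ≈ 52.1 mm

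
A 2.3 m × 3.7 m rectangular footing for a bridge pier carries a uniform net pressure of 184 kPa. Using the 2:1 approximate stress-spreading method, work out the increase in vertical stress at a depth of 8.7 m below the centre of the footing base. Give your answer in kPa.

By the 2:1 method the load spreads at 1 horizontal : 2 vertical, so at depth z the loaded area has grown by z in each plan dimension:
Δσ = qBL/((B+z)(L+z)) = 184×2.3×3.7/((2.3+8.7)(3.7+8.7)) = 11.48 kPa

Δσ_z ≈ 11.5 kPa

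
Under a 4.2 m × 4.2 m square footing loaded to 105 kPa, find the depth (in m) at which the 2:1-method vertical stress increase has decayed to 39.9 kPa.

2:1 spreading — at depth z the loaded area has grown by z in each plan dimension:
qB²/(B+z)² = Δσ_z ⇒ z = B(√(q/Δσ_z) − 1) = 4.2×(√(105/39.9) − 1) = 2.613 m

z ≈ 2.61 m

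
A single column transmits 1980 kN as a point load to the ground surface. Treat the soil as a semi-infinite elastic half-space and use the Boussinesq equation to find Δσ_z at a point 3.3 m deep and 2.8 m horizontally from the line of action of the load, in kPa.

Δσ_z ≈ 22.4 kPa

Boussinesq vertical stress below a point load on an elastic half-space:
Δσ_z = 3P/(2πz²) · [1 + (r/z)²]^(−5/2)
r/z = 2.8/3.3 = 0.84848; [1+(r/z)²]^(−5/2) = 0.25777.
Δσ_z = 3×1980/(2π×3.3²) × 0.25777 = 86.812 × 0.25777 = 22.38 kPa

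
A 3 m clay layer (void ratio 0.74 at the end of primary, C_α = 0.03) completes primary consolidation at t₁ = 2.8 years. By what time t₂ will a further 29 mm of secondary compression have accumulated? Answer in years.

S_s = C_α·H/(1+e_p)·log₁₀(t₂/t₁) ⇒ log₁₀(t₂/t₁) = S_s·(1+e_p)/(C_α·H).
log₁₀(t₂/t₁) = 0.029 × (1+0.74) / (0.03×3) = 0.5607
t₂ = t₁ × 10^0.5607 = 2.8 × 3.636 = 10.18 years

t₂ ≈ 10.2 years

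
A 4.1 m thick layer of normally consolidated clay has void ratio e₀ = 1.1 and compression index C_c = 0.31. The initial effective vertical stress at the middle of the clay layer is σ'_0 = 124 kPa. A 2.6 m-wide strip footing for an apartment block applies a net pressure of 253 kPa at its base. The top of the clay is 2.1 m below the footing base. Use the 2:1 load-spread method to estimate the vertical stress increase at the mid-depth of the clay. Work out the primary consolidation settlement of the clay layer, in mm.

Mid-depth of clay below the footing base: z = 2.1 + 4.1/2 = 4.15 m.
Stress increase at mid-clay by the 2:1 spreading method:
Δσ = qB/(B+z) = 253×2.6/(2.6+4.15) = 97.452 kPa
Final effective stress: σ'_f = σ'_0 + Δσ = 124 + 97.452 = 221.45 kPa.
Normally consolidated clay, so the full stress increment lies on the virgin compression line:
S_c = C_c·H/(1+e₀)·log₁₀(σ'_f/σ'_0) = 0.31×4.1/(1+1.1)×log₁₀(221.45/124)
    = 0.60524 × 0.25185 = 0.1524 m

S_c ≈ 152 mm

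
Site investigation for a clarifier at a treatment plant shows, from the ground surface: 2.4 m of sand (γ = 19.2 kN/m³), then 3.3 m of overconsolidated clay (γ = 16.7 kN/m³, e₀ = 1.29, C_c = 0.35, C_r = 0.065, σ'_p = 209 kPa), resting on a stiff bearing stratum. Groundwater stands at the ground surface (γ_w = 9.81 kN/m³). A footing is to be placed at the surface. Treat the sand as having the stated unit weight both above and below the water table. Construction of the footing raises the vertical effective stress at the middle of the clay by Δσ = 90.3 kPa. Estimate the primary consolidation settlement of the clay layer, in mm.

S_c ≈ 52.8 mm

Mid-depth of clay below the ground surface: z = 2.4 + 3.3/2 = 4.05 m.
Total vertical stress at mid-clay: σ_v = 19.2×2.4 + 16.7×1.65 = 73.635 kPa.
Pore pressure: u = 9.81×(4.05 − 0) = 39.73 kPa.
Initial effective stress: σ'_0 = σ_v − u = 73.635 − 39.73 = 33.905 kPa.
Final effective stress: σ'_f = 33.905 + 90.3 = 124.2 kPa.
σ'_f = 124.2 ≤ σ'_p = 209 kPa, so the clay remains overconsolidated and only the recompression index applies:
S_c = C_r·H/(1+e₀)·log₁₀(σ'_f/σ'_0) = 0.065×3.3/2.29×log₁₀(124.2/33.905)
    = 0.093665 × 0.56386 = 0.05281 m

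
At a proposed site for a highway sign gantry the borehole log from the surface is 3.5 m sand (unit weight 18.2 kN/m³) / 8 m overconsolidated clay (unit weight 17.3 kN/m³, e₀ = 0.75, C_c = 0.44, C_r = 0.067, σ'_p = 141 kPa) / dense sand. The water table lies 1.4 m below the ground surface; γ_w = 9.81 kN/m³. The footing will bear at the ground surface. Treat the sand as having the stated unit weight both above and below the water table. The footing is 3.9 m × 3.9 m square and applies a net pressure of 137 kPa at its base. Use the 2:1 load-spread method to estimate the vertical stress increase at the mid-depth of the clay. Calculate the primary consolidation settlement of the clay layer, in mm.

S_c ≈ 26.4 mm

Mid-depth of clay below the ground surface: z = 3.5 + 8/2 = 7.5 m.
Total vertical stress at mid-clay: σ_v = 18.2×3.5 + 17.3×4 = 132.9 kPa.
Pore pressure: u = 9.81×(7.5 − 1.4) = 59.841 kPa.
Initial effective stress: σ'_0 = σ_v − u = 132.9 − 59.841 = 73.059 kPa.
Stress increase at mid-clay by the 2:1 spreading method:
Δσ = qBL/((B+z)(L+z)) = 137×3.9×3.9/((3.9+7.5)(3.9+7.5)) = 16.034 kPa
Final effective stress: σ'_f = 73.059 + 16.034 = 89.093 kPa.
σ'_f = 89.093 ≤ σ'_p = 141 kPa, so the clay remains overconsolidated and only the recompression index applies:
S_c = C_r·H/(1+e₀)·log₁₀(σ'_f/σ'_0) = 0.067×8/1.75×log₁₀(89.093/73.059)
    = 0.30628 × 0.08617 = 0.02639 m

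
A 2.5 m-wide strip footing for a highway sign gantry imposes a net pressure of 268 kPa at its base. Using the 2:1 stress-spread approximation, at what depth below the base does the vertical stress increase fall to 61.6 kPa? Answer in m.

z ≈ 8.38 m

2:1 spreading — at depth z the loaded area has grown by z in each plan dimension:
qB/(B+z) = Δσ_z ⇒ z = qB/Δσ_z − B = 268×2.5/61.6 − 2.5 = 8.377 m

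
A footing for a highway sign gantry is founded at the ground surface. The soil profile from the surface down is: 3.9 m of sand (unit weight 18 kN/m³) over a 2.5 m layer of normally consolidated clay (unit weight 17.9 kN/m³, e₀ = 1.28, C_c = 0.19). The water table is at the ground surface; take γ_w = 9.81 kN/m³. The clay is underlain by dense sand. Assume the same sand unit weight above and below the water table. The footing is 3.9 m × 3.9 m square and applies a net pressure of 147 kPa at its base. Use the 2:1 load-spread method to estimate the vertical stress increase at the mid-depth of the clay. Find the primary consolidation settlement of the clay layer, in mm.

S_c ≈ 45.3 mm

Mid-depth of clay below the ground surface: z = 3.9 + 2.5/2 = 5.15 m.
Total vertical stress at mid-clay: σ_v = 18×3.9 + 17.9×1.25 = 92.575 kPa.
Pore pressure: u = 9.81×(5.15 − 0) = 50.522 kPa.
Initial effective stress: σ'_0 = σ_v − u = 92.575 − 50.522 = 42.053 kPa.
Stress increase at mid-clay by the 2:1 spreading method:
Δσ = qBL/((B+z)(L+z)) = 147×3.9×3.9/((3.9+5.15)(3.9+5.15)) = 27.299 kPa
Final effective stress: σ'_f = σ'_0 + Δσ = 42.053 + 27.299 = 69.352 kPa.
Normally consolidated clay, so the full stress increment lies on the virgin compression line:
S_c = C_c·H/(1+e₀)·log₁₀(σ'_f/σ'_0) = 0.19×2.5/(1+1.28)×log₁₀(69.352/42.053)
    = 0.20833 × 0.21726 = 0.04526 m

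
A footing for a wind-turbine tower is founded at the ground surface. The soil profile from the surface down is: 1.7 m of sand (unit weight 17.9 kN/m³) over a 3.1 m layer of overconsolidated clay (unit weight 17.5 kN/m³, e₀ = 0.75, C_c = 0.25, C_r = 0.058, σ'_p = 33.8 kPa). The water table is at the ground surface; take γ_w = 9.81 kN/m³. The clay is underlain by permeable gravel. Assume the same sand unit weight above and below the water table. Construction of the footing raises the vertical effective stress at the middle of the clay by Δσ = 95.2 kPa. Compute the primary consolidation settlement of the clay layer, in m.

Mid-depth of clay below the ground surface: z = 1.7 + 3.1/2 = 3.25 m.
Total vertical stress at mid-clay: σ_v = 17.9×1.7 + 17.5×1.55 = 57.555 kPa.
Pore pressure: u = 9.81×(3.25 − 0) = 31.883 kPa.
Initial effective stress: σ'_0 = σ_v − u = 57.555 − 31.883 = 25.672 kPa.
Final effective stress: σ'_f = 25.672 + 95.2 = 120.87 kPa.
σ'_f = 120.87 > σ'_p = 33.8 kPa, so the stress path crosses the preconsolidation pressure — recompression up to σ'_p, then virgin compression beyond:
S_c = H/(1+e₀)·[C_r·log₁₀(σ'_p/σ'_0) + C_c·log₁₀(σ'_f/σ'_p)]
    = 3.1/1.75 × [0.058×log₁₀(33.8/25.672) + 0.25×log₁₀(120.87/33.8)]
    = 1.7714 × [0.0069285 + 0.13835] = 0.2573 m

S_c ≈ 0.257 m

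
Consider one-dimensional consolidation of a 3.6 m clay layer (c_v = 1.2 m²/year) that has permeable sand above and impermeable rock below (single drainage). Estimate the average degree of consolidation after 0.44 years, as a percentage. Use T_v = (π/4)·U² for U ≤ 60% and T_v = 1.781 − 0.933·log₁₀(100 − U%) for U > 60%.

Drainage path length: H_d = H = 3.6 m (single drainage).
T_v = c_v·t/H_d² = 1.2×0.44/3.6² = 0.040741.
T_v = 0.040741 corresponds to the U ≤ 60% branch:
U = √(4T_v/π) = 0.2278

U ≈ 22.8 %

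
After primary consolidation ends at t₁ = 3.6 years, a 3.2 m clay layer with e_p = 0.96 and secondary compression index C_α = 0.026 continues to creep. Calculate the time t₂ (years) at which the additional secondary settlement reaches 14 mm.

t₂ ≈ 7.69 years

S_s = C_α·H/(1+e_p)·log₁₀(t₂/t₁) ⇒ log₁₀(t₂/t₁) = S_s·(1+e_p)/(C_α·H).
log₁₀(t₂/t₁) = 0.014 × (1+0.96) / (0.026×3.2) = 0.3298
t₂ = t₁ × 10^0.3298 = 3.6 × 2.137 = 7.693 years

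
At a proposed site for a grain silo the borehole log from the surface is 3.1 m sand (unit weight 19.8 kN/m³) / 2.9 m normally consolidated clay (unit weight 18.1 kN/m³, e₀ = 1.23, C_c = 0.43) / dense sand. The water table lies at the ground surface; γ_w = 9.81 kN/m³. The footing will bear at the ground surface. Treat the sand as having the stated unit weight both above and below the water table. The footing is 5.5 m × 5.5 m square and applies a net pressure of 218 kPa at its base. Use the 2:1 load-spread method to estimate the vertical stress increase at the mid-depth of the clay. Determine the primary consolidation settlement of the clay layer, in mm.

Mid-depth of clay below the ground surface: z = 3.1 + 2.9/2 = 4.55 m.
Total vertical stress at mid-clay: σ_v = 19.8×3.1 + 18.1×1.45 = 87.625 kPa.
Pore pressure: u = 9.81×(4.55 − 0) = 44.636 kPa.
Initial effective stress: σ'_0 = σ_v − u = 87.625 − 44.636 = 42.989 kPa.
Stress increase at mid-clay by the 2:1 spreading method:
Δσ = qBL/((B+z)(L+z)) = 218×5.5×5.5/((5.5+4.55)(5.5+4.55)) = 65.29 kPa
Final effective stress: σ'_f = σ'_0 + Δσ = 42.989 + 65.29 = 108.28 kPa.
Normally consolidated clay, so the full stress increment lies on the virgin compression line:
S_c = C_c·H/(1+e₀)·log₁₀(σ'_f/σ'_0) = 0.43×2.9/(1+1.23)×log₁₀(108.28/42.989)
    = 0.55919 × 0.40119 = 0.2243 m

S_c ≈ 224 mm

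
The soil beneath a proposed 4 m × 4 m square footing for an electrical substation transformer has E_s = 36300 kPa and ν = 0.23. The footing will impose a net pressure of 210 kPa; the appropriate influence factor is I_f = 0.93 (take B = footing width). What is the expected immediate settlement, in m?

Immediate (elastic) settlement: S_e = q·B·(1−ν²)/E_s · I_f.
S_e = 210 × 4 × (1 − 0.23²) / 36300 × 0.93
    = 210 × 4 × 0.9471 / 36300 × 0.93
    = 0.02038 m

S_e ≈ 0.0204 m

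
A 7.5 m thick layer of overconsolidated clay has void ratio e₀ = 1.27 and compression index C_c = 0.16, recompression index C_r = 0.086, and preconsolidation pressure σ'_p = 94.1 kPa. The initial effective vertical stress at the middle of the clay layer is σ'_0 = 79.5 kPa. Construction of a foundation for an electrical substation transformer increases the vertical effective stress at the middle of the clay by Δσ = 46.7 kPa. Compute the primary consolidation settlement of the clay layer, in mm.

Final effective stress: σ'_f = 79.5 + 46.7 = 126.2 kPa.
σ'_f = 126.2 > σ'_p = 94.1 kPa, so the stress path crosses the preconsolidation pressure — recompression up to σ'_p, then virgin compression beyond:
S_c = H/(1+e₀)·[C_r·log₁₀(σ'_p/σ'_0) + C_c·log₁₀(σ'_f/σ'_p)]
    = 7.5/2.27 × [0.086×log₁₀(94.1/79.5) + 0.16×log₁₀(126.2/94.1)]
    = 3.304 × [0.0062971 + 0.020395] = 0.08819 m

S_c ≈ 88.2 mm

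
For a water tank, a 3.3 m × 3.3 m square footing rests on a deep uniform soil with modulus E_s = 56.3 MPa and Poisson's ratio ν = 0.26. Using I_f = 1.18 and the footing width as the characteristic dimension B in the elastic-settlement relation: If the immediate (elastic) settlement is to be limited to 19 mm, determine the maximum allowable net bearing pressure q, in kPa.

E_s = 56.3 MPa = 56300 kPa.
S_e = q·B·(1−ν²)/E_s · I_f  ⇒  q = S_e·E_s / (B·(1−ν²)·I_f).
q = 0.019 × 56300 / (3.3 × 0.9324 × 1.18) = 294.6 kPa

q ≈ 295 kPa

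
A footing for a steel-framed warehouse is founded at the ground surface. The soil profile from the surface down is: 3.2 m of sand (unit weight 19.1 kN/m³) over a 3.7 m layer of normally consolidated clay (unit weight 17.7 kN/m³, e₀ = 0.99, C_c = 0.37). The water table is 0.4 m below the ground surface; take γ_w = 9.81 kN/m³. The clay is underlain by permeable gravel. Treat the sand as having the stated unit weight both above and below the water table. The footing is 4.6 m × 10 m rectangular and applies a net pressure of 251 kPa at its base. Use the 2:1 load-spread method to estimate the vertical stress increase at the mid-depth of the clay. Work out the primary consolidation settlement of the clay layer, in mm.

S_c ≈ 291 mm

Mid-depth of clay below the ground surface: z = 3.2 + 3.7/2 = 5.05 m.
Total vertical stress at mid-clay: σ_v = 19.1×3.2 + 17.7×1.85 = 93.865 kPa.
Pore pressure: u = 9.81×(5.05 − 0.4) = 45.617 kPa.
Initial effective stress: σ'_0 = σ_v − u = 93.865 − 45.617 = 48.248 kPa.
Stress increase at mid-clay by the 2:1 spreading method:
Δσ = qBL/((B+z)(L+z)) = 251×4.6×10/((4.6+5.05)(10+5.05)) = 79.5 kPa
Final effective stress: σ'_f = σ'_0 + Δσ = 48.248 + 79.5 = 127.75 kPa.
Normally consolidated clay, so the full stress increment lies on the virgin compression line:
S_c = C_c·H/(1+e₀)·log₁₀(σ'_f/σ'_0) = 0.37×3.7/(1+0.99)×log₁₀(127.75/48.248)
    = 0.68794 × 0.42288 = 0.2909 m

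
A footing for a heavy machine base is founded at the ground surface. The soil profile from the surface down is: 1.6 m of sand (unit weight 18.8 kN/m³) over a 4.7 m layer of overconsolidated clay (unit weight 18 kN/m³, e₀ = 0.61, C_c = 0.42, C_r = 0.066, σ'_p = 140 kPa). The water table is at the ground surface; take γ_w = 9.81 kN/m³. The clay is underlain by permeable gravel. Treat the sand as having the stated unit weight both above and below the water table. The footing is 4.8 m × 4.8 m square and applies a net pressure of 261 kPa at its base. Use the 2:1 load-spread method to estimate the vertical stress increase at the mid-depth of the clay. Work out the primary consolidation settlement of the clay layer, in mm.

Mid-depth of clay below the ground surface: z = 1.6 + 4.7/2 = 3.95 m.
Total vertical stress at mid-clay: σ_v = 18.8×1.6 + 18×2.35 = 72.38 kPa.
Pore pressure: u = 9.81×(3.95 − 0) = 38.75 kPa.
Initial effective stress: σ'_0 = σ_v − u = 72.38 − 38.75 = 33.63 kPa.
Stress increase at mid-clay by the 2:1 spreading method:
Δσ = qBL/((B+z)(L+z)) = 261×4.8×4.8/((4.8+3.95)(4.8+3.95)) = 78.543 kPa
Final effective stress: σ'_f = 33.63 + 78.543 = 112.17 kPa.
σ'_f = 112.17 ≤ σ'_p = 140 kPa, so the clay remains overconsolidated and only the recompression index applies:
S_c = C_r·H/(1+e₀)·log₁₀(σ'_f/σ'_0) = 0.066×4.7/1.61×log₁₀(112.17/33.63)
    = 0.19267 × 0.52315 = 0.1008 m

S_c ≈ 101 mm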